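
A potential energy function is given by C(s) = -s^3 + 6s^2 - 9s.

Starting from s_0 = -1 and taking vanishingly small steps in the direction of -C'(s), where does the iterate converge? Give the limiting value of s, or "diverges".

1

C'(s) = -3(s - 3)(s - 1), so C'(-1) = -24.
Gradient descent moves in the -C' direction, i.e. s is increasing.
The nearest critical point in that direction is s = 1, where C'' = 6 > 0 (a local minimum). The iterate converges there.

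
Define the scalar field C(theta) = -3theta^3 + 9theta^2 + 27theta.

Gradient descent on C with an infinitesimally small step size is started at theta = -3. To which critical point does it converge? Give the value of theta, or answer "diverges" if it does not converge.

-1

C'(theta) = -9(theta - 3)(theta + 1), so C'(-3) = -108.
Gradient descent moves in the -C' direction, i.e. theta is increasing.
The nearest critical point in that direction is theta = -1, where C'' = 36 > 0 (a local minimum). The iterate converges there.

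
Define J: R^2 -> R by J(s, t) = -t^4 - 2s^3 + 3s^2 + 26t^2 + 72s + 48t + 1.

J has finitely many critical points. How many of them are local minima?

1

J separates as a function of s plus a function of t, so ∇J=0 decouples.
∂J/∂s = -6(s - 4)(s + 3) = 0 at s ∈ {-3, 4}; ∂J/∂t = -4(t - 4)(t + 1)(t + 3) = 0 at t ∈ {-3, -1, 4}.
The Hessian is diagonal: diag(J_ss, J_tt). Second derivatives: J_ss(-3)=42, J_ss(4)=-42; J_tt(-3)=-56, J_tt(-1)=40, J_tt(4)=-140.
Local minima occur where both diagonal entries positive: (-3, -1). Count: 1.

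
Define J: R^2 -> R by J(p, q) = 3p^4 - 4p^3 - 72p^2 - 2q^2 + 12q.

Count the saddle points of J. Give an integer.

J separates as a function of p plus a function of q, so ∇J=0 decouples.
∂J/∂p = 12p(p - 4)(p + 3) = 0 at p ∈ {-3, 0, 4}; ∂J/∂q = -4(q - 3) = 0 at q ∈ {3}.
The Hessian is diagonal: diag(J_pp, J_qq). Second derivatives: J_pp(-3)=252, J_pp(0)=-144, J_pp(4)=336; J_qq(3)=-4.
Saddle points occur where the two diagonal entries have opposite signs: (-3, 3), (4, 3). Count: 2.

2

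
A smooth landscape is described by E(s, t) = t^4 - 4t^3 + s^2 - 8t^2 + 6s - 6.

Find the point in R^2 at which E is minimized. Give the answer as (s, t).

E(s,t) separates as P(s) + Q(t) − 6, so its minimum is min P + min Q − 6.
P'(s) = 2s + 6 vanishes at s ∈ {-3}; Q'(t) = 4t(t - 4)(t + 1) vanishes at t ∈ {-1, 0, 4}.
Local minima of P (where P''>0): P(-3)=-9. Local minima of Q: Q(-1)=-3, Q(4)=-128.
So the global minimum of E is P(-3) + Q(4) − 6 = -9 − 128 − 6 = -143, attained at (-3, 4).

(-3, 4)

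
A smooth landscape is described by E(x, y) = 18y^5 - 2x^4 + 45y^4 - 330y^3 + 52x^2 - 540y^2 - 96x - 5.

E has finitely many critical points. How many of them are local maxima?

4

E separates as a function of x plus a function of y, so ∇E=0 decouples.
∂E/∂x = -8(x - 3)(x - 1)(x + 4) = 0 at x ∈ {-4, 1, 3}; ∂E/∂y = 90y(y - 3)(y + 1)(y + 4) = 0 at y ∈ {-4, -1, 0, 3}.
The Hessian is diagonal: diag(E_xx, E_yy). Second derivatives: E_xx(-4)=-280, E_xx(1)=80, E_xx(3)=-112; E_yy(-4)=-7560, E_yy(-1)=1080, E_yy(0)=-1080, E_yy(3)=7560.
Local maxima occur where both diagonal entries negative: (-4, -4), (-4, 0), (3, -4), (3, 0). Count: 4.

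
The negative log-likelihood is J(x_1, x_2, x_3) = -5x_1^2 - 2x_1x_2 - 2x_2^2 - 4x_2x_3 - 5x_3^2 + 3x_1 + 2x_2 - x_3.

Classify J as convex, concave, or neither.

concave

J is quadratic, so its Hessian is the constant matrix H = [[-10, -2, 0], [-2, -4, -4], [0, -4, -10]].
Leading principal minors: -10, 36, -200.
Signs alternate −, +, − ⇒ H ≺ 0 ⇒ concave.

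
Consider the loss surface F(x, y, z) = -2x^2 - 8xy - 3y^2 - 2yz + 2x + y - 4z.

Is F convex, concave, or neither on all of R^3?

neither

F is quadratic, so its Hessian is the constant matrix H = [[-4, -8, 0], [-8, -6, -2], [0, -2, 0]].
Leading principal minors: -4, -40, 16.
Neither pattern holds ⇒ H is indefinite ⇒ neither convex nor concave.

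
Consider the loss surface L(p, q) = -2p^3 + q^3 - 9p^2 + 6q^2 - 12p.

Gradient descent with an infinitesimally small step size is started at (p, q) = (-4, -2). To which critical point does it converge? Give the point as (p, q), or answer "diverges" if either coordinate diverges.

(-2, 0)

L is separable, so gradient descent decouples: p follows -∂L/∂p, q follows -∂L/∂q.
∂L/∂p = -6(p + 1)(p + 2); at p=-4 this is -36, so p increases.
∂L/∂q = 3q(q + 4); at q=-2 this is -12, so q increases.
p converges to its nearest critical value -2 (a local min of the p-part); q converges to 0. The iterate converges to (-2, 0).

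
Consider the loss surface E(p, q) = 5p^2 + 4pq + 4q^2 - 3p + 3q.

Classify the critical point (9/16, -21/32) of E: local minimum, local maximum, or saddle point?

local minimum

The Hessian of E is constant: H = [[10, 4], [4, 8]].
det(H) = 10·8 − 4² = 64.
det(H) > 0 and tr(H) = 18 > 0, so H is positive definite and the point is a local minimum.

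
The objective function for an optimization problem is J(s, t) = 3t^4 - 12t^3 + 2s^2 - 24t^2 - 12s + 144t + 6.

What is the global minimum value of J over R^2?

J(s,t) separates as P(s) + Q(t) + 6, so its minimum is min P + min Q + 6.
P'(s) = 4s - 12 vanishes at s ∈ {3}; Q'(t) = 12(t - 3)(t - 2)(t + 2) vanishes at t ∈ {-2, 2, 3}.
Local minima of P (where P''>0): P(3)=-18. Local minima of Q: Q(-2)=-240, Q(3)=135.
So the global minimum of J is P(3) + Q(-2) + 6 = -18 − 240 + 6 = -252, attained at (3, -2).

-252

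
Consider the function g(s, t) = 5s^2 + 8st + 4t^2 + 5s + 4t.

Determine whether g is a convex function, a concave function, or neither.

convex

g is quadratic, so its Hessian is the constant matrix H = [[10, 8], [8, 8]].
det(H) = 16, tr(H) = 18.
det(H) > 0 and tr(H) > 0, so H is positive definite everywhere: convex.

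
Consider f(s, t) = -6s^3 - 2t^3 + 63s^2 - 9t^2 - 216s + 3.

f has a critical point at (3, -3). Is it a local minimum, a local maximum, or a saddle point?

local minimum

The mixed partial ∂²f/∂s∂t is 0, so the Hessian at any point is diag(f_ss, f_tt) = diag(18(-2s + 7), -6(2t + 3)).
At (3, -3): H = diag(18, 18).
Both eigenvalues are positive, so H is positive definite: a local minimum.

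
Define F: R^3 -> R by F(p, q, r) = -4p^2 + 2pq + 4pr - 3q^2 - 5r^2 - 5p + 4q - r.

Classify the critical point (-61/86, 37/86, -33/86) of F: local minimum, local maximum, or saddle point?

The Hessian is constant: H = [[-8, 2, 4], [2, -6, 0], [4, 0, -10]].
Leading principal minors: Δ₁ = -8, Δ₂ = 44, Δ₃ = -344.
The minors alternate sign starting negative (−, +, −), so H is negative definite: a local maximum.

local maximum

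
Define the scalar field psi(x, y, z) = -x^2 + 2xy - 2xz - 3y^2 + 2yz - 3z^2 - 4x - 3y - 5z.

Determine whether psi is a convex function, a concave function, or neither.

psi is quadratic, so its Hessian is the constant matrix H = [[-2, 2, -2], [2, -6, 2], [-2, 2, -6]].
Leading principal minors: -2, 8, -32.
Signs alternate −, +, − ⇒ H ≺ 0 ⇒ concave.

concave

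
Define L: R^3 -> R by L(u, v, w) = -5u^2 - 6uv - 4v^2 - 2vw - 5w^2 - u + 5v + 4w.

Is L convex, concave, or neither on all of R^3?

L is quadratic, so its Hessian is the constant matrix H = [[-10, -6, 0], [-6, -8, -2], [0, -2, -10]].
Leading principal minors: -10, 44, -400.
Signs alternate −, +, − ⇒ H ≺ 0 ⇒ concave.

concave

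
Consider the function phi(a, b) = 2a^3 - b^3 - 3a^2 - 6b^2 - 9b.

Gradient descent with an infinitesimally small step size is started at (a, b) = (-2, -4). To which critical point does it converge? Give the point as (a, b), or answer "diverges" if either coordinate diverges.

diverges

phi is separable, so gradient descent decouples: a follows -∂phi/∂a, b follows -∂phi/∂b.
∂phi/∂a = 6a(a - 1); at a=-2 this is 36, so a decreases.
∂phi/∂b = -3(b + 1)(b + 3); at b=-4 this is -9, so b increases.
The a-coordinate has no critical point in that direction and runs off to infinity.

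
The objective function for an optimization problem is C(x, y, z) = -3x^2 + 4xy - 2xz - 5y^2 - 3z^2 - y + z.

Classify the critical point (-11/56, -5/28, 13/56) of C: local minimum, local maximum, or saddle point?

The Hessian is constant: H = [[-6, 4, -2], [4, -10, 0], [-2, 0, -6]].
Leading principal minors: Δ₁ = -6, Δ₂ = 44, Δ₃ = -224.
The minors alternate sign starting negative (−, +, −), so H is negative definite: a local maximum.

local maximum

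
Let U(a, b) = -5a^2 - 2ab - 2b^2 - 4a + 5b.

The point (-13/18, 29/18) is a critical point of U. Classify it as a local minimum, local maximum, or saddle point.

local maximum

The Hessian of U is constant: H = [[-10, -2], [-2, -4]].
det(H) = (-10)·(-4) − (-2)² = 36.
det(H) > 0 and tr(H) = -14 < 0, so H is negative definite and the point is a local maximum.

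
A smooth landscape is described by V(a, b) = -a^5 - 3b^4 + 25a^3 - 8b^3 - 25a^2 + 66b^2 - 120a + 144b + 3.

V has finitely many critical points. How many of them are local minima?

V separates as a function of a plus a function of b, so ∇V=0 decouples.
∂V/∂a = -5(a - 3)(a - 2)(a + 1)(a + 4) = 0 at a ∈ {-4, -1, 2, 3}; ∂V/∂b = -12(b - 3)(b + 1)(b + 4) = 0 at b ∈ {-4, -1, 3}.
The Hessian is diagonal: diag(V_aa, V_bb). Second derivatives: V_aa(-4)=630, V_aa(-1)=-180, V_aa(2)=90, V_aa(3)=-140; V_bb(-4)=-252, V_bb(-1)=144, V_bb(3)=-336.
Local minima occur where both diagonal entries positive: (-4, -1), (2, -1). Count: 2.

2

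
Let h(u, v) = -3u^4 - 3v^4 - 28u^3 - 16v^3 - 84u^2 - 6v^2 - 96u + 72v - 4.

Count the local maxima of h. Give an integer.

4

h separates as a function of u plus a function of v, so ∇h=0 decouples.
∂h/∂u = -12(u + 1)(u + 2)(u + 4) = 0 at u ∈ {-4, -2, -1}; ∂h/∂v = -12(v - 1)(v + 2)(v + 3) = 0 at v ∈ {-3, -2, 1}.
The Hessian is diagonal: diag(h_uu, h_vv). Second derivatives: h_uu(-4)=-72, h_uu(-2)=24, h_uu(-1)=-36; h_vv(-3)=-48, h_vv(-2)=36, h_vv(1)=-144.
Local maxima occur where both diagonal entries negative: (-4, -3), (-4, 1), (-1, -3), (-1, 1). Count: 4.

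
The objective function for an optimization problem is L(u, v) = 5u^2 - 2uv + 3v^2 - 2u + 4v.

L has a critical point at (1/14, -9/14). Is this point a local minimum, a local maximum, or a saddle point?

local minimum

The Hessian of L is constant: H = [[10, -2], [-2, 6]].
det(H) = 10·6 − (-2)² = 56.
det(H) > 0 and tr(H) = 16 > 0, so H is positive definite and the point is a local minimum.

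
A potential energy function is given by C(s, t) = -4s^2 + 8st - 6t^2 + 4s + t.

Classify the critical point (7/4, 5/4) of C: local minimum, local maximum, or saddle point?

local maximum

The Hessian of C is constant: H = [[-8, 8], [8, -12]].
det(H) = (-8)·(-12) − 8² = 32.
det(H) > 0 and tr(H) = -20 < 0, so H is negative definite and the point is a local maximum.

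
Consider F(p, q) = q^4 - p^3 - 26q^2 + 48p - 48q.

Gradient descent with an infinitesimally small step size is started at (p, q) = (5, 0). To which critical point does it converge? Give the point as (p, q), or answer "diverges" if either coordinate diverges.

diverges

F is separable, so gradient descent decouples: p follows -∂F/∂p, q follows -∂F/∂q.
∂F/∂p = -3(p - 4)(p + 4); at p=5 this is -27, so p increases.
∂F/∂q = 4(q - 4)(q + 1)(q + 3); at q=0 this is -48, so q increases.
The p-coordinate has no critical point in that direction and runs off to infinity.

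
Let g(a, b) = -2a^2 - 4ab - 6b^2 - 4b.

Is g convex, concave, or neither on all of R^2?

g is quadratic, so its Hessian is the constant matrix H = [[-4, -4], [-4, -12]].
det(H) = 32, tr(H) = -16.
det(H) > 0 and tr(H) < 0, so H is negative definite everywhere: concave.

concave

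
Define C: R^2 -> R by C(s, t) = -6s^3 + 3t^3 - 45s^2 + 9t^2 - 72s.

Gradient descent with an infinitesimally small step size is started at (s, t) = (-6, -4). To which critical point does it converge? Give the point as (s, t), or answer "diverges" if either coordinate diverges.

C is separable, so gradient descent decouples: s follows -∂C/∂s, t follows -∂C/∂t.
∂C/∂s = -18(s + 1)(s + 4); at s=-6 this is -180, so s increases.
∂C/∂t = 9t(t + 2); at t=-4 this is 72, so t decreases.
The t-coordinate has no critical point in that direction and runs off to infinity.

diverges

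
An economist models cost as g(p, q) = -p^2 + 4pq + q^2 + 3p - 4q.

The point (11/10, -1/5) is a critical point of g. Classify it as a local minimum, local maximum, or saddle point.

saddle point

The Hessian of g is constant: H = [[-2, 4], [4, 2]].
det(H) = (-2)·2 − 4² = -20.
Since det(H) < 0, H is indefinite and the critical point is a saddle point.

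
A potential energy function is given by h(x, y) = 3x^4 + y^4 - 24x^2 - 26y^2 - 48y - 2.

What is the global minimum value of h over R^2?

h(x,y) separates as P(x) + Q(y) − 2, so its minimum is min P + min Q − 2.
P'(x) = 12x(x - 2)(x + 2) vanishes at x ∈ {-2, 0, 2}; Q'(y) = 4(y - 4)(y + 1)(y + 3) vanishes at y ∈ {-3, -1, 4}.
Local minima of P (where P''>0): P(-2)=-48, P(2)=-48. Local minima of Q: Q(-3)=-9, Q(4)=-352.
So the global minimum of h is P(-2) + Q(4) − 2 = -48 − 352 − 2 = -402, attained at (-2, 4).

-402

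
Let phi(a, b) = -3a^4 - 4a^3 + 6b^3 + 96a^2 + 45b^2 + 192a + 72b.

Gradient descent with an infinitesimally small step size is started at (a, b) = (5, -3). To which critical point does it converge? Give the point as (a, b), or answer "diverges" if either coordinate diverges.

phi is separable, so gradient descent decouples: a follows -∂phi/∂a, b follows -∂phi/∂b.
∂phi/∂a = -12(a - 4)(a + 1)(a + 4); at a=5 this is -648, so a increases.
∂phi/∂b = 18(b + 1)(b + 4); at b=-3 this is -36, so b increases.
The a-coordinate has no critical point in that direction and runs off to infinity.

diverges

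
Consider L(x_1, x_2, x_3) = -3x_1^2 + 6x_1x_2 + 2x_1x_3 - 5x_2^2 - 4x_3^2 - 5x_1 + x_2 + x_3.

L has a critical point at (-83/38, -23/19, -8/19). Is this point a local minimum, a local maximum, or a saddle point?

local maximum

The Hessian is constant: H = [[-6, 6, 2], [6, -10, 0], [2, 0, -8]].
Leading principal minors: Δ₁ = -6, Δ₂ = 24, Δ₃ = -152.
The minors alternate sign starting negative (−, +, −), so H is negative definite: a local maximum.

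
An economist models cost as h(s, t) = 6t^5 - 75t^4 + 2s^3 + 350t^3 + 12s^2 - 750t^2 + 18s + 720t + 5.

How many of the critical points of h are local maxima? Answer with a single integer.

2

h separates as a function of s plus a function of t, so ∇h=0 decouples.
∂h/∂s = 6(s + 1)(s + 3) = 0 at s ∈ {-3, -1}; ∂h/∂t = 30(t - 4)(t - 3)(t - 2)(t - 1) = 0 at t ∈ {1, 2, 3, 4}.
The Hessian is diagonal: diag(h_ss, h_tt). Second derivatives: h_ss(-3)=-12, h_ss(-1)=12; h_tt(1)=-180, h_tt(2)=60, h_tt(3)=-60, h_tt(4)=180.
Local maxima occur where both diagonal entries negative: (-3, 1), (-3, 3). Count: 2.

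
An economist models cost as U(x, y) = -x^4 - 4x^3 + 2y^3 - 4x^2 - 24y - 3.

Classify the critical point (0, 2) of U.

saddle point

The mixed partial ∂²U/∂x∂y is 0, so the Hessian at any point is diag(U_xx, U_yy) = diag(-4(3x^2 + 6x + 2), 12y).
At (0, 2): H = diag(-8, 24).
The eigenvalues have opposite signs, so H is indefinite: a saddle point.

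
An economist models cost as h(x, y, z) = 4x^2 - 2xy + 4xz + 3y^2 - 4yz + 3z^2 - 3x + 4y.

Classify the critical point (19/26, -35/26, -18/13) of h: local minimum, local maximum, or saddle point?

The Hessian is constant: H = [[8, -2, 4], [-2, 6, -4], [4, -4, 6]].
Leading principal minors: Δ₁ = 8, Δ₂ = 44, Δ₃ = 104.
All leading minors are positive, so H is positive definite: a local minimum.

local minimum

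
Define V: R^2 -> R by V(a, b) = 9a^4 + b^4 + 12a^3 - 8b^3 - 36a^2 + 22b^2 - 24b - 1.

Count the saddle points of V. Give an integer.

4

V separates as a function of a plus a function of b, so ∇V=0 decouples.
∂V/∂a = 36a(a - 1)(a + 2) = 0 at a ∈ {-2, 0, 1}; ∂V/∂b = 4(b - 3)(b - 2)(b - 1) = 0 at b ∈ {1, 2, 3}.
The Hessian is diagonal: diag(V_aa, V_bb). Second derivatives: V_aa(-2)=216, V_aa(0)=-72, V_aa(1)=108; V_bb(1)=8, V_bb(2)=-4, V_bb(3)=8.
Saddle points occur where the two diagonal entries have opposite signs: (-2, 2), (0, 1), (0, 3), (1, 2). Count: 4.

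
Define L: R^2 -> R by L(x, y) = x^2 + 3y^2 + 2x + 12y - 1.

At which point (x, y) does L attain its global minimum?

L(x,y) separates as P(x) + Q(y) − 1, so its minimum is min P + min Q − 1.
P'(x) = 2x + 2 vanishes at x ∈ {-1}; Q'(y) = 6y + 12 vanishes at y ∈ {-2}.
Local minima of P (where P''>0): P(-1)=-1. Local minima of Q: Q(-2)=-12.
So the global minimum of L is P(-1) + Q(-2) − 1 = -1 − 12 − 1 = -14, attained at (-1, -2).

(-1, -2)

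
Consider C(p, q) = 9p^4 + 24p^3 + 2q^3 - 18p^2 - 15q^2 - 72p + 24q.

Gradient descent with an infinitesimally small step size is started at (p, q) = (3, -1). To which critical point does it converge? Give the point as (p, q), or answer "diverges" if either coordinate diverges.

C is separable, so gradient descent decouples: p follows -∂C/∂p, q follows -∂C/∂q.
∂C/∂p = 36(p - 1)(p + 1)(p + 2); at p=3 this is 1440, so p decreases.
∂C/∂q = 6(q - 4)(q - 1); at q=-1 this is 60, so q decreases.
The q-coordinate has no critical point in that direction and runs off to infinity.

diverges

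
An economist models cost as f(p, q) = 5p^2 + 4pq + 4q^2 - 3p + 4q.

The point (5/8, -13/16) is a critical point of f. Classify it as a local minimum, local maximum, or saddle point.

The Hessian of f is constant: H = [[10, 4], [4, 8]].
det(H) = 10·8 − 4² = 64.
det(H) > 0 and tr(H) = 18 > 0, so H is positive definite and the point is a local minimum.

local minimum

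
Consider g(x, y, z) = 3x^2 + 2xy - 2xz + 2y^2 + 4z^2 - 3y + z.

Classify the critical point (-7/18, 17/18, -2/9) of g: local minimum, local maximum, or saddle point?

The Hessian is constant: H = [[6, 2, -2], [2, 4, 0], [-2, 0, 8]].
Leading principal minors: Δ₁ = 6, Δ₂ = 20, Δ₃ = 144.
All leading minors are positive, so H is positive definite: a local minimum.

local minimum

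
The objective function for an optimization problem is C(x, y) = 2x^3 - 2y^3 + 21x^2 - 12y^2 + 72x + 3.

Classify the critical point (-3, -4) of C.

The mixed partial ∂²C/∂x∂y is 0, so the Hessian at any point is diag(C_xx, C_yy) = diag(6(2x + 7), -12(y + 2)).
At (-3, -4): H = diag(6, 24).
Both eigenvalues are positive, so H is positive definite: a local minimum.

local minimum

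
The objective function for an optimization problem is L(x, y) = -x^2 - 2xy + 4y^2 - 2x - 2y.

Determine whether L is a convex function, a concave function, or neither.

neither

L is quadratic, so its Hessian is the constant matrix H = [[-2, -2], [-2, 8]].
det(H) = -20, tr(H) = 6.
det(H) < 0, so H is indefinite: neither convex nor concave.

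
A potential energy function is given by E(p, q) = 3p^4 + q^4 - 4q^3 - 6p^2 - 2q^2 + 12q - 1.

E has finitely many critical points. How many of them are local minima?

4

E separates as a function of p plus a function of q, so ∇E=0 decouples.
∂E/∂p = 12p(p - 1)(p + 1) = 0 at p ∈ {-1, 0, 1}; ∂E/∂q = 4(q - 3)(q - 1)(q + 1) = 0 at q ∈ {-1, 1, 3}.
The Hessian is diagonal: diag(E_pp, E_qq). Second derivatives: E_pp(-1)=24, E_pp(0)=-12, E_pp(1)=24; E_qq(-1)=32, E_qq(1)=-16, E_qq(3)=32.
Local minima occur where both diagonal entries positive: (-1, -1), (-1, 3), (1, -1), (1, 3). Count: 4.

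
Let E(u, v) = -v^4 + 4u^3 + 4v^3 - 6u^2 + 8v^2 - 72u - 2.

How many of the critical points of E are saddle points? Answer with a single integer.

E separates as a function of u plus a function of v, so ∇E=0 decouples.
∂E/∂u = 12(u - 3)(u + 2) = 0 at u ∈ {-2, 3}; ∂E/∂v = -4v(v - 4)(v + 1) = 0 at v ∈ {-1, 0, 4}.
The Hessian is diagonal: diag(E_uu, E_vv). Second derivatives: E_uu(-2)=-60, E_uu(3)=60; E_vv(-1)=-20, E_vv(0)=16, E_vv(4)=-80.
Saddle points occur where the two diagonal entries have opposite signs: (-2, 0), (3, -1), (3, 4). Count: 3.

3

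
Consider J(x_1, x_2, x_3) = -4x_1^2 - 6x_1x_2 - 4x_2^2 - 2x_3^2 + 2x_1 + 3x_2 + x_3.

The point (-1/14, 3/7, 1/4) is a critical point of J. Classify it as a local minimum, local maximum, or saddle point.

The Hessian is constant: H = [[-8, -6, 0], [-6, -8, 0], [0, 0, -4]].
Leading principal minors: Δ₁ = -8, Δ₂ = 28, Δ₃ = -112.
The minors alternate sign starting negative (−, +, −), so H is negative definite: a local maximum.

local maximum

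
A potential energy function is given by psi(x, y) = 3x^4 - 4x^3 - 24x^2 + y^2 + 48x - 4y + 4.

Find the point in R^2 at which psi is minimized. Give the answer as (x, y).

(-2, 2)

psi(x,y) separates as P(x) + Q(y) + 4, so its minimum is min P + min Q + 4.
P'(x) = 12(x - 2)(x - 1)(x + 2) vanishes at x ∈ {-2, 1, 2}; Q'(y) = 2y - 4 vanishes at y ∈ {2}.
Local minima of P (where P''>0): P(-2)=-112, P(2)=16. Local minima of Q: Q(2)=-4.
So the global minimum of psi is P(-2) + Q(2) + 4 = -112 − 4 + 4 = -112, attained at (-2, 2).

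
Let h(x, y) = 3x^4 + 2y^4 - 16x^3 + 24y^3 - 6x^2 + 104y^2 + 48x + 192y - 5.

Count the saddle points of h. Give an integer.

4

h separates as a function of x plus a function of y, so ∇h=0 decouples.
∂h/∂x = 12(x - 4)(x - 1)(x + 1) = 0 at x ∈ {-1, 1, 4}; ∂h/∂y = 8(y + 2)(y + 3)(y + 4) = 0 at y ∈ {-4, -3, -2}.
The Hessian is diagonal: diag(h_xx, h_yy). Second derivatives: h_xx(-1)=120, h_xx(1)=-72, h_xx(4)=180; h_yy(-4)=16, h_yy(-3)=-8, h_yy(-2)=16.
Saddle points occur where the two diagonal entries have opposite signs: (-1, -3), (1, -4), (1, -2), (4, -3). Count: 4.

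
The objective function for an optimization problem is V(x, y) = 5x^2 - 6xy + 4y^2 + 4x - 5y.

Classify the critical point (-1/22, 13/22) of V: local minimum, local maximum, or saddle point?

local minimum

The Hessian of V is constant: H = [[10, -6], [-6, 8]].
det(H) = 10·8 − (-6)² = 44.
det(H) > 0 and tr(H) = 18 > 0, so H is positive definite and the point is a local minimum.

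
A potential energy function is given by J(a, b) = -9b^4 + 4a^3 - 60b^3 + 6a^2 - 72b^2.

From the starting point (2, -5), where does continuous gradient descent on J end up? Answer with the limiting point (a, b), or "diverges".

diverges

J is separable, so gradient descent decouples: a follows -∂J/∂a, b follows -∂J/∂b.
∂J/∂a = 12a(a + 1); at a=2 this is 72, so a decreases.
∂J/∂b = -36b(b + 1)(b + 4); at b=-5 this is 720, so b decreases.
The b-coordinate has no critical point in that direction and runs off to infinity.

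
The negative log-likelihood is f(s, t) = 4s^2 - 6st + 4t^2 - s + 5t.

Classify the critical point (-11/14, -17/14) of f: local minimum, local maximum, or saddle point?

local minimum

The Hessian of f is constant: H = [[8, -6], [-6, 8]].
det(H) = 8·8 − (-6)² = 28.
det(H) > 0 and tr(H) = 16 > 0, so H is positive definite and the point is a local minimum.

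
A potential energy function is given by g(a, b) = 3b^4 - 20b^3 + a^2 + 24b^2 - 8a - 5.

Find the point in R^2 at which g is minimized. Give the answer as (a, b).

(4, 4)

g(a,b) separates as P(a) + Q(b) − 5, so its minimum is min P + min Q − 5.
P'(a) = 2a - 8 vanishes at a ∈ {4}; Q'(b) = 12b(b - 4)(b - 1) vanishes at b ∈ {0, 1, 4}.
Local minima of P (where P''>0): P(4)=-16. Local minima of Q: Q(0)=0, Q(4)=-128.
So the global minimum of g is P(4) + Q(4) − 5 = -16 − 128 − 5 = -149, attained at (4, 4).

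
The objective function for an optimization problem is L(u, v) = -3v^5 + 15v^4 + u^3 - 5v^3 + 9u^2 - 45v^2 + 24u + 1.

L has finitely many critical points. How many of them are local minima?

L separates as a function of u plus a function of v, so ∇L=0 decouples.
∂L/∂u = 3(u + 2)(u + 4) = 0 at u ∈ {-4, -2}; ∂L/∂v = -15v(v - 3)(v - 2)(v + 1) = 0 at v ∈ {-1, 0, 2, 3}.
The Hessian is diagonal: diag(L_uu, L_vv). Second derivatives: L_uu(-4)=-6, L_uu(-2)=6; L_vv(-1)=180, L_vv(0)=-90, L_vv(2)=90, L_vv(3)=-180.
Local minima occur where both diagonal entries positive: (-2, -1), (-2, 2). Count: 2.

2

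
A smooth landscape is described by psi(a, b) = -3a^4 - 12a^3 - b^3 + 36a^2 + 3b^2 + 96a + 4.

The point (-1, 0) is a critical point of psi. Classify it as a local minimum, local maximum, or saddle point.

The mixed partial ∂²psi/∂a∂b is 0, so the Hessian at any point is diag(psi_aa, psi_bb) = diag(36(-a^2 - 2a + 2), 6(-b + 1)).
At (-1, 0): H = diag(108, 6).
Both eigenvalues are positive, so H is positive definite: a local minimum.

local minimum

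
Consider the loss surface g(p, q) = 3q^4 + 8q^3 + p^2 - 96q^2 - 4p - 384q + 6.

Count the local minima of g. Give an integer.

g separates as a function of p plus a function of q, so ∇g=0 decouples.
∂g/∂p = 2(p - 2) = 0 at p ∈ {2}; ∂g/∂q = 12(q - 4)(q + 2)(q + 4) = 0 at q ∈ {-4, -2, 4}.
The Hessian is diagonal: diag(g_pp, g_qq). Second derivatives: g_pp(2)=2; g_qq(-4)=192, g_qq(-2)=-144, g_qq(4)=576.
Local minima occur where both diagonal entries positive: (2, -4), (2, 4). Count: 2.

2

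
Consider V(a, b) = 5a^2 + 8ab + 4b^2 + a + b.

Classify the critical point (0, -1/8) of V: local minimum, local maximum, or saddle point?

The Hessian of V is constant: H = [[10, 8], [8, 8]].
det(H) = 10·8 − 8² = 16.
det(H) > 0 and tr(H) = 18 > 0, so H is positive definite and the point is a local minimum.

local minimum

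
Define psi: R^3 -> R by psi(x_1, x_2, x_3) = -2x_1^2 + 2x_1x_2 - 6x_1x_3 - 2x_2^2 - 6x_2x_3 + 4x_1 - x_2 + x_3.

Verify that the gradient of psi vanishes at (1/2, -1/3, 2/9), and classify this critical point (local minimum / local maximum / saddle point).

saddle point

∇psi = (-4x_1 + 2x_2 - 6x_3 + 4, 2x_1 - 4x_2 - 6x_3 - 1, -6x_1 - 6x_2 + 1); substituting (1/2, -1/3, 2/9) gives ∇psi = (0, 0, 0), so (1/2, -1/3, 2/9) is indeed a critical point.
The Hessian is constant: H = [[-4, 2, -6], [2, -4, -6], [-6, -6, 0]].
Leading principal minors: Δ₁ = -4, Δ₂ = 12, Δ₃ = 432.
The minors fit neither the all-positive nor the alternating-sign pattern, so H is indefinite: a saddle point.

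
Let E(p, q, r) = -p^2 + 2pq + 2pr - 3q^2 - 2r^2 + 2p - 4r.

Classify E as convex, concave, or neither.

concave

E is quadratic, so its Hessian is the constant matrix H = [[-2, 2, 2], [2, -6, 0], [2, 0, -4]].
Leading principal minors: -2, 8, -8.
Signs alternate −, +, − ⇒ H ≺ 0 ⇒ concave.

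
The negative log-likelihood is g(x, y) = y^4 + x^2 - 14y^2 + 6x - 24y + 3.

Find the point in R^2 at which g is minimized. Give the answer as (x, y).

(-3, 3)

g(x,y) separates as P(x) + Q(y) + 3, so its minimum is min P + min Q + 3.
P'(x) = 2x + 6 vanishes at x ∈ {-3}; Q'(y) = 4(y - 3)(y + 1)(y + 2) vanishes at y ∈ {-2, -1, 3}.
Local minima of P (where P''>0): P(-3)=-9. Local minima of Q: Q(-2)=8, Q(3)=-117.
So the global minimum of g is P(-3) + Q(3) + 3 = -9 − 117 + 3 = -123, attained at (-3, 3).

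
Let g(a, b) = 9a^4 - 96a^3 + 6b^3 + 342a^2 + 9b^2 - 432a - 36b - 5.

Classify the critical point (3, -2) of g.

local maximum

The mixed partial ∂²g/∂a∂b is 0, so the Hessian at any point is diag(g_aa, g_bb) = diag(36(3a^2 - 16a + 19), 18(2b + 1)).
At (3, -2): H = diag(-72, -54).
Both eigenvalues are negative, so H is negative definite: a local maximum.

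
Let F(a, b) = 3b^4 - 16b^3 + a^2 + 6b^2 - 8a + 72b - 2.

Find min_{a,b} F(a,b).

F(a,b) separates as P(a) + Q(b) − 2, so its minimum is min P + min Q − 2.
P'(a) = 2a - 8 vanishes at a ∈ {4}; Q'(b) = 12(b - 3)(b - 2)(b + 1) vanishes at b ∈ {-1, 2, 3}.
Local minima of P (where P''>0): P(4)=-16. Local minima of Q: Q(-1)=-47, Q(3)=81.
So the global minimum of F is P(4) + Q(-1) − 2 = -16 − 47 − 2 = -65, attained at (4, -1).

-65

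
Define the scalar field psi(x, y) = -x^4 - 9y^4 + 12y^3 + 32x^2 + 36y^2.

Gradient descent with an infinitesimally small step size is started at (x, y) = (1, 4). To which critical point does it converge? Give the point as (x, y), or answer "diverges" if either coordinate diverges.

psi is separable, so gradient descent decouples: x follows -∂psi/∂x, y follows -∂psi/∂y.
∂psi/∂x = -4x(x - 4)(x + 4); at x=1 this is 60, so x decreases.
∂psi/∂y = -36y(y - 2)(y + 1); at y=4 this is -1440, so y increases.
The y-coordinate has no critical point in that direction and runs off to infinity.

diverges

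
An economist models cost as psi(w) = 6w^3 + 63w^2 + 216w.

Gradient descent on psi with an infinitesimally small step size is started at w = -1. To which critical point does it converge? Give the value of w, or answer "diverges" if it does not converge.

psi'(w) = 18(w + 3)(w + 4), so psi'(-1) = 108.
Gradient descent moves in the -psi' direction, i.e. w is decreasing.
The nearest critical point in that direction is w = -3, where psi'' = 18 > 0 (a local minimum). The iterate converges there.

-3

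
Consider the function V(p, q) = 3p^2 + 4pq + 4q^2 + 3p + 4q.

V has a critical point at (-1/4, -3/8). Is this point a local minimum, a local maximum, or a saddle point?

local minimum

The Hessian of V is constant: H = [[6, 4], [4, 8]].
det(H) = 6·8 − 4² = 32.
det(H) > 0 and tr(H) = 14 > 0, so H is positive definite and the point is a local minimum.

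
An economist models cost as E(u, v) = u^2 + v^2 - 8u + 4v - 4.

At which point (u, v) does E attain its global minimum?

(4, -2)

E(u,v) separates as P(u) + Q(v) − 4, so its minimum is min P + min Q − 4.
P'(u) = 2u - 8 vanishes at u ∈ {4}; Q'(v) = 2v + 4 vanishes at v ∈ {-2}.
Local minima of P (where P''>0): P(4)=-16. Local minima of Q: Q(-2)=-4.
So the global minimum of E is P(4) + Q(-2) − 4 = -16 − 4 − 4 = -24, attained at (4, -2).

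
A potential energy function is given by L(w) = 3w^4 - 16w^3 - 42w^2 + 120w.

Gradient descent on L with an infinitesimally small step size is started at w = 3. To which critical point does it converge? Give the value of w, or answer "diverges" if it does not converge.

5

L'(w) = 12(w - 5)(w - 1)(w + 2), so L'(3) = -240.
Gradient descent moves in the -L' direction, i.e. w is increasing.
The nearest critical point in that direction is w = 5, where L'' = 336 > 0 (a local minimum). The iterate converges there.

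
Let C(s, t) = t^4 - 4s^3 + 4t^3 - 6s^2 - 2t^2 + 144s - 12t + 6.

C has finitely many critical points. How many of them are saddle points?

3

C separates as a function of s plus a function of t, so ∇C=0 decouples.
∂C/∂s = -12(s - 3)(s + 4) = 0 at s ∈ {-4, 3}; ∂C/∂t = 4(t - 1)(t + 1)(t + 3) = 0 at t ∈ {-3, -1, 1}.
The Hessian is diagonal: diag(C_ss, C_tt). Second derivatives: C_ss(-4)=84, C_ss(3)=-84; C_tt(-3)=32, C_tt(-1)=-16, C_tt(1)=32.
Saddle points occur where the two diagonal entries have opposite signs: (-4, -1), (3, -3), (3, 1). Count: 3.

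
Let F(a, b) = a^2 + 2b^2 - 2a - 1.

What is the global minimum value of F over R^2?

-2

F(a,b) separates as P(a) + Q(b) − 1, so its minimum is min P + min Q − 1.
P'(a) = 2a - 2 vanishes at a ∈ {1}; Q'(b) = 4b vanishes at b ∈ {0}.
Local minima of P (where P''>0): P(1)=-1. Local minima of Q: Q(0)=0.
So the global minimum of F is P(1) + Q(0) − 1 = -1 + 0 − 1 = -2, attained at (1, 0).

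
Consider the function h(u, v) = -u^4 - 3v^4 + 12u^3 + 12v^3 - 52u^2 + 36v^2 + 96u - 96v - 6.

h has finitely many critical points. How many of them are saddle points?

4

h separates as a function of u plus a function of v, so ∇h=0 decouples.
∂h/∂u = -4(u - 4)(u - 3)(u - 2) = 0 at u ∈ {2, 3, 4}; ∂h/∂v = -12(v - 4)(v - 1)(v + 2) = 0 at v ∈ {-2, 1, 4}.
The Hessian is diagonal: diag(h_uu, h_vv). Second derivatives: h_uu(2)=-8, h_uu(3)=4, h_uu(4)=-8; h_vv(-2)=-216, h_vv(1)=108, h_vv(4)=-216.
Saddle points occur where the two diagonal entries have opposite signs: (2, 1), (3, -2), (3, 4), (4, 1). Count: 4.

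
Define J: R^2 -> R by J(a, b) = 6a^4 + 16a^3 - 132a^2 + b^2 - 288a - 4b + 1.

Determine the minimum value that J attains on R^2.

J(a,b) separates as P(a) + Q(b) + 1, so its minimum is min P + min Q + 1.
P'(a) = 24(a - 3)(a + 1)(a + 4) vanishes at a ∈ {-4, -1, 3}; Q'(b) = 2b - 4 vanishes at b ∈ {2}.
Local minima of P (where P''>0): P(-4)=-448, P(3)=-1134. Local minima of Q: Q(2)=-4.
So the global minimum of J is P(3) + Q(2) + 1 = -1134 − 4 + 1 = -1137, attained at (3, 2).

-1137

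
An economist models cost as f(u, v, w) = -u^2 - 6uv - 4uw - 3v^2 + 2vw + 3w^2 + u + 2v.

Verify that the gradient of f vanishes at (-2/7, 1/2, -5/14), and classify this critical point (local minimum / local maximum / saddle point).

∇f = (-2u - 6v - 4w + 1, -6u - 6v + 2w + 2, -4u + 2v + 6w); substituting (-2/7, 1/2, -5/14) gives ∇f = (0, 0, 0), so (-2/7, 1/2, -5/14) is indeed a critical point.
The Hessian is constant: H = [[-2, -6, -4], [-6, -6, 2], [-4, 2, 6]].
Leading principal minors: Δ₁ = -2, Δ₂ = -24, Δ₃ = 56.
The minors fit neither the all-positive nor the alternating-sign pattern, so H is indefinite: a saddle point.

saddle point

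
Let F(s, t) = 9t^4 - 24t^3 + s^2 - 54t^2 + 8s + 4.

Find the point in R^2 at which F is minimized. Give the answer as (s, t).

F(s,t) separates as P(s) + Q(t) + 4, so its minimum is min P + min Q + 4.
P'(s) = 2s + 8 vanishes at s ∈ {-4}; Q'(t) = 36t(t - 3)(t + 1) vanishes at t ∈ {-1, 0, 3}.
Local minima of P (where P''>0): P(-4)=-16. Local minima of Q: Q(-1)=-21, Q(3)=-405.
So the global minimum of F is P(-4) + Q(3) + 4 = -16 − 405 + 4 = -417, attained at (-4, 3).

(-4, 3)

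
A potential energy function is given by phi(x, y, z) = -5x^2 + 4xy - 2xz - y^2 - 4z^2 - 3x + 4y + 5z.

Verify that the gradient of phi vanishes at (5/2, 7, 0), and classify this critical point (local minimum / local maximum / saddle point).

local maximum

∇phi = (-10x + 4y - 2z - 3, 4x - 2y + 4, -2x - 8z + 5); substituting (5/2, 7, 0) gives ∇phi = (0, 0, 0), so (5/2, 7, 0) is indeed a critical point.
The Hessian is constant: H = [[-10, 4, -2], [4, -2, 0], [-2, 0, -8]].
Leading principal minors: Δ₁ = -10, Δ₂ = 4, Δ₃ = -24.
The minors alternate sign starting negative (−, +, −), so H is negative definite: a local maximum.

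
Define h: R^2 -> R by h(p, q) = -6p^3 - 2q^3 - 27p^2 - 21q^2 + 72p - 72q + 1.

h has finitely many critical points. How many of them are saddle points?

h separates as a function of p plus a function of q, so ∇h=0 decouples.
∂h/∂p = -18(p - 1)(p + 4) = 0 at p ∈ {-4, 1}; ∂h/∂q = -6(q + 3)(q + 4) = 0 at q ∈ {-4, -3}.
The Hessian is diagonal: diag(h_pp, h_qq). Second derivatives: h_pp(-4)=90, h_pp(1)=-90; h_qq(-4)=6, h_qq(-3)=-6.
Saddle points occur where the two diagonal entries have opposite signs: (-4, -3), (1, -4). Count: 2.

2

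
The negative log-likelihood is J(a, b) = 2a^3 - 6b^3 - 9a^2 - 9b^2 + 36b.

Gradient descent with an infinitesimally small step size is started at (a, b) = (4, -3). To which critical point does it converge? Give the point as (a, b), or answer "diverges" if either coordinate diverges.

(3, -2)

J is separable, so gradient descent decouples: a follows -∂J/∂a, b follows -∂J/∂b.
∂J/∂a = 6a(a - 3); at a=4 this is 24, so a decreases.
∂J/∂b = -18(b - 1)(b + 2); at b=-3 this is -72, so b increases.
a converges to its nearest critical value 3 (a local min of the a-part); b converges to -2. The iterate converges to (3, -2).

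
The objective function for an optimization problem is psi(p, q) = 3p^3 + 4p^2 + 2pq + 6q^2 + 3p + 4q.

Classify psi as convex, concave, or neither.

The term 3p^3 is cubic, so the Hessian is not constant.
∂²psi/∂p² = 18p + 8, which takes both signs as p varies (negative for sufficiently negative p). A diagonal entry of the Hessian changing sign means the Hessian is neither positive- nor negative-semidefinite on all of R^2.

neither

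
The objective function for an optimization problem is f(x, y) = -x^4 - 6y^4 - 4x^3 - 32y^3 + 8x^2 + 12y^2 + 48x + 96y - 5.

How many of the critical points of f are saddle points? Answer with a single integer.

4

f separates as a function of x plus a function of y, so ∇f=0 decouples.
∂f/∂x = -4(x - 2)(x + 2)(x + 3) = 0 at x ∈ {-3, -2, 2}; ∂f/∂y = -24(y - 1)(y + 1)(y + 4) = 0 at y ∈ {-4, -1, 1}.
The Hessian is diagonal: diag(f_xx, f_yy). Second derivatives: f_xx(-3)=-20, f_xx(-2)=16, f_xx(2)=-80; f_yy(-4)=-360, f_yy(-1)=144, f_yy(1)=-240.
Saddle points occur where the two diagonal entries have opposite signs: (-3, -1), (-2, -4), (-2, 1), (2, -1). Count: 4.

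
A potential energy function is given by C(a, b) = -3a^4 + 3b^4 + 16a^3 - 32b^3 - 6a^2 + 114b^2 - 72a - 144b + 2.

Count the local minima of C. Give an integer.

C separates as a function of a plus a function of b, so ∇C=0 decouples.
∂C/∂a = -12(a - 3)(a - 2)(a + 1) = 0 at a ∈ {-1, 2, 3}; ∂C/∂b = 12(b - 4)(b - 3)(b - 1) = 0 at b ∈ {1, 3, 4}.
The Hessian is diagonal: diag(C_aa, C_bb). Second derivatives: C_aa(-1)=-144, C_aa(2)=36, C_aa(3)=-48; C_bb(1)=72, C_bb(3)=-24, C_bb(4)=36.
Local minima occur where both diagonal entries positive: (2, 1), (2, 4). Count: 2.

2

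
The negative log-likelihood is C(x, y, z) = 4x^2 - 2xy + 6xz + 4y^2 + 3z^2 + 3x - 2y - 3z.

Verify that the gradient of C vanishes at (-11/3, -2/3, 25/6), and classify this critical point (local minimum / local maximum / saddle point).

local minimum

∇C = (8x - 2y + 6z + 3, -2x + 8y - 2, 6x + 6z - 3); substituting (-11/3, -2/3, 25/6) gives ∇C = (0, 0, 0), so (-11/3, -2/3, 25/6) is indeed a critical point.
The Hessian is constant: H = [[8, -2, 6], [-2, 8, 0], [6, 0, 6]].
Leading principal minors: Δ₁ = 8, Δ₂ = 60, Δ₃ = 72.
All leading minors are positive, so H is positive definite: a local minimum.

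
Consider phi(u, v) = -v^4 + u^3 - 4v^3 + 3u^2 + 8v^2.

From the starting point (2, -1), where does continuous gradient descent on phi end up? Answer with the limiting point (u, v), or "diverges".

phi is separable, so gradient descent decouples: u follows -∂phi/∂u, v follows -∂phi/∂v.
∂phi/∂u = 3u(u + 2); at u=2 this is 24, so u decreases.
∂phi/∂v = -4v(v - 1)(v + 4); at v=-1 this is -24, so v increases.
u converges to its nearest critical value 0 (a local min of the u-part); v converges to 0. The iterate converges to (0, 0).

(0, 0)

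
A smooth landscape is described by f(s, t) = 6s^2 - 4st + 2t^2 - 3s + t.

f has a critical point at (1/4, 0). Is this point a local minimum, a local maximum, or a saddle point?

The Hessian of f is constant: H = [[12, -4], [-4, 4]].
det(H) = 12·4 − (-4)² = 32.
det(H) > 0 and tr(H) = 16 > 0, so H is positive definite and the point is a local minimum.

local minimum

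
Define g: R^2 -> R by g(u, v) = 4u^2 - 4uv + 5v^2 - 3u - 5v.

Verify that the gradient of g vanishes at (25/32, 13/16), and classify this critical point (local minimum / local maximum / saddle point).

local minimum

∇g = (8u - 4v - 3, -4u + 10v - 5); substituting (25/32, 13/16) gives ∇g = (0, 0), so (25/32, 13/16) is indeed a critical point.
The Hessian of g is constant: H = [[8, -4], [-4, 10]].
det(H) = 8·10 − (-4)² = 64.
det(H) > 0 and tr(H) = 18 > 0, so H is positive definite and the point is a local minimum.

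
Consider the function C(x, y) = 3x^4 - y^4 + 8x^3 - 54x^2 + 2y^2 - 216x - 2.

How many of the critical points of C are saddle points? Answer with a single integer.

C separates as a function of x plus a function of y, so ∇C=0 decouples.
∂C/∂x = 12(x - 3)(x + 2)(x + 3) = 0 at x ∈ {-3, -2, 3}; ∂C/∂y = -4y(y - 1)(y + 1) = 0 at y ∈ {-1, 0, 1}.
The Hessian is diagonal: diag(C_xx, C_yy). Second derivatives: C_xx(-3)=72, C_xx(-2)=-60, C_xx(3)=360; C_yy(-1)=-8, C_yy(0)=4, C_yy(1)=-8.
Saddle points occur where the two diagonal entries have opposite signs: (-3, -1), (-3, 1), (-2, 0), (3, -1), (3, 1). Count: 5.

5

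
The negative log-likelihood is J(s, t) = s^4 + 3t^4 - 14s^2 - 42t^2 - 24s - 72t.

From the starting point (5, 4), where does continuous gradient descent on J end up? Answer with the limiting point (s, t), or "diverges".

(3, 3)

J is separable, so gradient descent decouples: s follows -∂J/∂s, t follows -∂J/∂t.
∂J/∂s = 4(s - 3)(s + 1)(s + 2); at s=5 this is 336, so s decreases.
∂J/∂t = 12(t - 3)(t + 1)(t + 2); at t=4 this is 360, so t decreases.
s converges to its nearest critical value 3 (a local min of the s-part); t converges to 3. The iterate converges to (3, 3).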